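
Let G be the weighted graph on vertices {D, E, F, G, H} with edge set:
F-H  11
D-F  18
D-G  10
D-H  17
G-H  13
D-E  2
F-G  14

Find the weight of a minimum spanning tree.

36

Prim's algorithm from H:
Step 1: frontier [F-H 11, G-H 13, D-H 17] → take F-H (11); add F.
Step 2: frontier [F-G 14, D-F 18, G-H 13, D-H 17] → take G-H (13); add G.
Step 3: frontier [D-F 18, D-G 10, D-H 17] → take D-G (10); add D.
Step 4: frontier [D-E 2] → take D-E (2); add E.
MST edges: F-H, G-H, D-G, D-E; total weight 11+13+10+2 = 36.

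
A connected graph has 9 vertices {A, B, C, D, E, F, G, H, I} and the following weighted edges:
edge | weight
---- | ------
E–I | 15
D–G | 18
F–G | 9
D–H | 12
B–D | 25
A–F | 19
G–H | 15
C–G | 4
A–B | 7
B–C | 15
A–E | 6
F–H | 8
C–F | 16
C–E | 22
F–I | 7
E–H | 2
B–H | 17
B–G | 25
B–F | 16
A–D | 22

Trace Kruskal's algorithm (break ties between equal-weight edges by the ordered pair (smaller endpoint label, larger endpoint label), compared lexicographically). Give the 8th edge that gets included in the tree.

D-H

Kruskal's algorithm — process edges by increasing weight (ties by edge label):
E–H (2): add — endpoints in different components.
C–G (4): add — endpoints in different components.
A–E (6): add — endpoints in different components.
A–B (7): add — endpoints in different components.
F–I (7): add — endpoints in different components.
F–H (8): add — endpoints in different components.
F–G (9): add — endpoints in different components.
D–H (12): add — endpoints in different components.
The 8th edge added is D–H.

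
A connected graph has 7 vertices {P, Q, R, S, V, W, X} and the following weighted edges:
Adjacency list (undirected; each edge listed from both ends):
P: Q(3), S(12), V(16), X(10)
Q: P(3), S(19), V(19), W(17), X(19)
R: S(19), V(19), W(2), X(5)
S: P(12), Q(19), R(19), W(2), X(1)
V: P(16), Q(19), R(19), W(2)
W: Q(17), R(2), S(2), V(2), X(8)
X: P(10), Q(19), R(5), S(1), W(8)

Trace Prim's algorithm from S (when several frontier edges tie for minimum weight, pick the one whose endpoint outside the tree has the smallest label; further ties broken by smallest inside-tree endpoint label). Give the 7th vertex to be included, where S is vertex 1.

Q

Prim, starting at S.
Step 1: cheapest edge leaving the tree is S X (1); add X.
Step 2: cheapest edge leaving the tree is S W (2); add W.
Step 3: cheapest edge leaving the tree is R W (2); add R.
Step 4: cheapest edge leaving the tree is V W (2); add V.
Step 5: cheapest edge leaving the tree is P X (10); add P.
Step 6: cheapest edge leaving the tree is P Q (3); add Q.
Vertex order: S, X, W, R, V, P, Q. The 7th vertex is Q.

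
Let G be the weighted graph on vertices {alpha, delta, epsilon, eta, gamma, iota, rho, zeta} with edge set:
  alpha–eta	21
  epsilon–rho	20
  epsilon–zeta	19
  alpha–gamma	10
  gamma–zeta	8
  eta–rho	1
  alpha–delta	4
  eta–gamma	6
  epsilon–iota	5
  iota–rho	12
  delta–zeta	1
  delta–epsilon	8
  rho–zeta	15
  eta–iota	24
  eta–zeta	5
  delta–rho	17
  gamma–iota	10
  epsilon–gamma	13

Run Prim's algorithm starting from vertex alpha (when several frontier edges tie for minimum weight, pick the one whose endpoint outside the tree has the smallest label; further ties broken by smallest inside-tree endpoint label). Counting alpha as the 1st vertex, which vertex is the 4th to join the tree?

eta

Prim's algorithm from alpha:
Step 1: cheapest edge leaving the tree is alpha–delta (4); add delta.
Step 2: cheapest edge leaving the tree is delta–zeta (1); add zeta.
Step 3: cheapest edge leaving the tree is eta–zeta (5); add eta.
Step 4: cheapest edge leaving the tree is eta–rho (1); add rho.
Step 5: cheapest edge leaving the tree is eta–gamma (6); add gamma.
Step 6: cheapest edge leaving the tree is delta–epsilon (8); add epsilon.
Step 7: cheapest edge leaving the tree is epsilon–iota (5); add iota.
Vertex order: alpha, delta, zeta, eta, rho, gamma, epsilon, iota. The 4th vertex is eta.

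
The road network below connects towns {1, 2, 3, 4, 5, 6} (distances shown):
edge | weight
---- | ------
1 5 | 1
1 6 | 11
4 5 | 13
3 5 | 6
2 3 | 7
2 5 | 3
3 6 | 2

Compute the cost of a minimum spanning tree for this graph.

25

Sort edges by weight, then run Kruskal:
1 5 (1): add — endpoints in different components.
3 6 (2): add — endpoints in different components.
2 5 (3): add — endpoints in different components.
3 5 (6): add — endpoints in different components.
2 3 (7): skip — 2 and 3 already connected.
1 6 (11): skip — 1 and 6 already connected.
4 5 (13): add — endpoints in different components.
MST edges: 1 5, 3 6, 2 5, 3 5, 4 5; total weight 1+2+3+6+13 = 25.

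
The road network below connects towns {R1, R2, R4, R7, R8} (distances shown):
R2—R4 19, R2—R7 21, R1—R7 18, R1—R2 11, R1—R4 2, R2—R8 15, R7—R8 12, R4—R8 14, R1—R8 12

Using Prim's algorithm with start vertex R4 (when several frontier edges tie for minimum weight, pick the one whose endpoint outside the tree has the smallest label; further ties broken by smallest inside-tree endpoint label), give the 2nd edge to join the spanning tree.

Grow the tree from R4 using Prim:
Step 1: cheapest edge leaving the tree is R1—R4 (2); add R1.
Step 2: cheapest edge leaving the tree is R1—R2 (11); add R2.
Step 3: cheapest edge leaving the tree is R1—R8 (12); add R8.
Step 4: cheapest edge leaving the tree is R7—R8 (12); add R7.
The 2nd edge added is R1—R2.

R1-R2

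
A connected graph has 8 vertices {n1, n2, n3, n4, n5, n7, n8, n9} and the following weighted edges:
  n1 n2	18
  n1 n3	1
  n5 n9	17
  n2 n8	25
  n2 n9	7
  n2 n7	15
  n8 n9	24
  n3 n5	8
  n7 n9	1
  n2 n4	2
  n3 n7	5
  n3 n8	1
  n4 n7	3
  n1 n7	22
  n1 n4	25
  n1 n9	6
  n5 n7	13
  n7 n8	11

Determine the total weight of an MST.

21

Prim's algorithm from n9:
Step 1: cheapest edge leaving the tree is n7 n9 (1); add n7.
Step 2: cheapest edge leaving the tree is n4 n7 (3); add n4.
Step 3: cheapest edge leaving the tree is n2 n4 (2); add n2.
Step 4: cheapest edge leaving the tree is n3 n7 (5); add n3.
Step 5: cheapest edge leaving the tree is n1 n3 (1); add n1.
Step 6: cheapest edge leaving the tree is n3 n8 (1); add n8.
Step 7: cheapest edge leaving the tree is n3 n5 (8); add n5.
MST edges: n7 n9, n4 n7, n2 n4, n3 n7, n1 n3, n3 n8, n3 n5; total weight 1+3+2+5+1+1+8 = 21.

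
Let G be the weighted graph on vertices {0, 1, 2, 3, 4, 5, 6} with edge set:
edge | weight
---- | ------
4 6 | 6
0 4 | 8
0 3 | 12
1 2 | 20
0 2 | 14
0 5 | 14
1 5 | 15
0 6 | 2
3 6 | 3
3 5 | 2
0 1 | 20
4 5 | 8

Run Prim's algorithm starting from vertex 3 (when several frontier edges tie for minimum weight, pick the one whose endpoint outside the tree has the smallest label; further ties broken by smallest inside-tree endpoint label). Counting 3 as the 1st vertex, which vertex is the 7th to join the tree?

Prim, starting at 3.
Step 1: cheapest edge leaving the tree is 3 5 (2); add 5.
Step 2: cheapest edge leaving the tree is 3 6 (3); add 6.
Step 3: cheapest edge leaving the tree is 0 6 (2); add 0.
Step 4: cheapest edge leaving the tree is 4 6 (6); add 4.
Step 5: cheapest edge leaving the tree is 0 2 (14); add 2.
Step 6: cheapest edge leaving the tree is 1 5 (15); add 1.
Vertex order: 3, 5, 6, 0, 4, 2, 1. The 7th vertex is 1.

1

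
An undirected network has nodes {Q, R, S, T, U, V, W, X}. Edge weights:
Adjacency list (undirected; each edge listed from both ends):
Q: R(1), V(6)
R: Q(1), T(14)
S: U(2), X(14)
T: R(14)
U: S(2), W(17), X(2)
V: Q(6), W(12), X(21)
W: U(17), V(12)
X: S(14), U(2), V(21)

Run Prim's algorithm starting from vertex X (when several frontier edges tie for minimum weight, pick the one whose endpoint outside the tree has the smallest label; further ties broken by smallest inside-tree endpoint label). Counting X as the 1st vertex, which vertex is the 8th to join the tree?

Prim's algorithm from X:
Step 1: frontier [U—X 2, S—X 14, V—X 21] → take U—X (2); add U.
Step 2: frontier [S—U 2, U—W 17, S—X 14, V—X 21] → take S—U (2); add S.
Step 3: frontier [U—W 17, V—X 21] → take U—W (17); add W.
Step 4: frontier [V—W 12, V—X 21] → take V—W (12); add V.
Step 5: frontier [Q—V 6] → take Q—V (6); add Q.
Step 6: frontier [Q—R 1] → take Q—R (1); add R.
Step 7: frontier [R—T 14] → take R—T (14); add T.
Vertex order: X, U, S, W, V, Q, R, T. The 8th vertex is T.

T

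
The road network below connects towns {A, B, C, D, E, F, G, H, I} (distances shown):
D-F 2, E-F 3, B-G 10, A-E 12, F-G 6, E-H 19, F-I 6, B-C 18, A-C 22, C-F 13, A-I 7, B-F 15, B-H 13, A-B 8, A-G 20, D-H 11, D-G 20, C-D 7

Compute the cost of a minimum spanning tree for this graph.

Prim, starting at F.
Step 1: cheapest edge leaving the tree is D-F (2); add D.
Step 2: cheapest edge leaving the tree is E-F (3); add E.
Step 3: cheapest edge leaving the tree is F-G (6); add G.
Step 4: cheapest edge leaving the tree is F-I (6); add I.
Step 5: cheapest edge leaving the tree is A-I (7); add A.
Step 6: cheapest edge leaving the tree is C-D (7); add C.
Step 7: cheapest edge leaving the tree is A-B (8); add B.
Step 8: cheapest edge leaving the tree is D-H (11); add H.
MST edges: D-F, E-F, F-G, F-I, A-I, C-D, A-B, D-H; total weight 2+3+6+6+7+7+8+11 = 50.

50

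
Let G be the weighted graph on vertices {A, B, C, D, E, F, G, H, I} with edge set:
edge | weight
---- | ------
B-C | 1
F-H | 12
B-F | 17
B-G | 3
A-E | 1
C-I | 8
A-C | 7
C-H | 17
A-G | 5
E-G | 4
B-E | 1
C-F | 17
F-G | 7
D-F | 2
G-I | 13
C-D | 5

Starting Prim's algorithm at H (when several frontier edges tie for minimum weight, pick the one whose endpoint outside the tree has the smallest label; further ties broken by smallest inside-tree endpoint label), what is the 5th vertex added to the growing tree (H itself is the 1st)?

Grow the tree from H using Prim:
Step 1: cheapest edge leaving the tree is F-H (12); add F.
Step 2: cheapest edge leaving the tree is D-F (2); add D.
Step 3: cheapest edge leaving the tree is C-D (5); add C.
Step 4: cheapest edge leaving the tree is B-C (1); add B.
Step 5: cheapest edge leaving the tree is B-E (1); add E.
Step 6: cheapest edge leaving the tree is A-E (1); add A.
Step 7: cheapest edge leaving the tree is B-G (3); add G.
Step 8: cheapest edge leaving the tree is C-I (8); add I.
Vertex order: H, F, D, C, B, E, A, G, I. The 5th vertex is B.

B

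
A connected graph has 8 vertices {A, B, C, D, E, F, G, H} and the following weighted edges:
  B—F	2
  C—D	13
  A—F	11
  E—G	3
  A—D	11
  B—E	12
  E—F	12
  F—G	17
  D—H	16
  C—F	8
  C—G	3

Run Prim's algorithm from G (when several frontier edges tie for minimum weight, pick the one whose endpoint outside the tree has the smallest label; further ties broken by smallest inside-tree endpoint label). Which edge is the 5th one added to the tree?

Prim's algorithm from G:
Step 1: frontier [C—G 3, E—G 3, F—G 17] → take C—G (3); add C.
Step 2: frontier [C—F 8, C—D 13, E—G 3, F—G 17] → take E—G (3); add E.
Step 3: frontier [C—F 8, C—D 13, B—E 12, E—F 12, F—G 17] → take C—F (8); add F.
Step 4: frontier [C—D 13, B—E 12, B—F 2, A—F 11] → take B—F (2); add B.
Step 5: frontier [C—D 13, A—F 11] → take A—F (11); add A.
Step 6: frontier [A—D 11, C—D 13] → take A—D (11); add D.
Step 7: frontier [D—H 16] → take D—H (16); add H.
The 5th edge added is A—F.

A-F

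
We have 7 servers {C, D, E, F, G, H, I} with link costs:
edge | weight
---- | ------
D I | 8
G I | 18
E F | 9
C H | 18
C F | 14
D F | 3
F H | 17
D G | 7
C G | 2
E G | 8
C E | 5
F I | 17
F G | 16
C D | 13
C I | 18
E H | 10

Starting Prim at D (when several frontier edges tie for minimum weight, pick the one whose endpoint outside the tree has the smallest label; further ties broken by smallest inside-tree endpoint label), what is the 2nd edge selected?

Prim, starting at D.
Step 1: cheapest edge leaving the tree is D F (3); add F.
Step 2: cheapest edge leaving the tree is D G (7); add G.
Step 3: cheapest edge leaving the tree is C G (2); add C.
Step 4: cheapest edge leaving the tree is C E (5); add E.
Step 5: cheapest edge leaving the tree is D I (8); add I.
Step 6: cheapest edge leaving the tree is E H (10); add H.
The 2nd edge added is D G.

D-G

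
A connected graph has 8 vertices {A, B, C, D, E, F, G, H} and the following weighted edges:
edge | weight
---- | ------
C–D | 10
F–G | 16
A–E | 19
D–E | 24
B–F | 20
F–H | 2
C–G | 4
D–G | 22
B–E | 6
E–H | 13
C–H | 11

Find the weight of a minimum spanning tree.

Kruskal: consider edges lightest-first.
F–H (2): add — endpoints in different components.
C–G (4): add — endpoints in different components.
B–E (6): add — endpoints in different components.
C–D (10): add — endpoints in different components.
C–H (11): add — endpoints in different components.
E–H (13): add — endpoints in different components.
F–G (16): skip — F and G already connected.
A–E (19): add — endpoints in different components.
MST edges: F–H, C–G, B–E, C–D, C–H, E–H, A–E; total weight 2+4+6+10+11+13+19 = 65.

65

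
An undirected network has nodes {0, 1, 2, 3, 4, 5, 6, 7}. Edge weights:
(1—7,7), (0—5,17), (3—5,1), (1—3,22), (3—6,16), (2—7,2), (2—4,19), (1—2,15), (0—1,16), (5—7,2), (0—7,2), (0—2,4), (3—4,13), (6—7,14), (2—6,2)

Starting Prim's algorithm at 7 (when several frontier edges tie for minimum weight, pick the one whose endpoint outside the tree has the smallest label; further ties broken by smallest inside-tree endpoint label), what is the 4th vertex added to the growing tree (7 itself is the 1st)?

5

Prim, starting at 7.
Step 1: cheapest edge leaving the tree is 0—7 (2); add 0.
Step 2: cheapest edge leaving the tree is 2—7 (2); add 2.
Step 3: cheapest edge leaving the tree is 5—7 (2); add 5.
Step 4: cheapest edge leaving the tree is 3—5 (1); add 3.
Step 5: cheapest edge leaving the tree is 2—6 (2); add 6.
Step 6: cheapest edge leaving the tree is 1—7 (7); add 1.
Step 7: cheapest edge leaving the tree is 3—4 (13); add 4.
Vertex order: 7, 0, 2, 5, 3, 6, 1, 4. The 4th vertex is 5.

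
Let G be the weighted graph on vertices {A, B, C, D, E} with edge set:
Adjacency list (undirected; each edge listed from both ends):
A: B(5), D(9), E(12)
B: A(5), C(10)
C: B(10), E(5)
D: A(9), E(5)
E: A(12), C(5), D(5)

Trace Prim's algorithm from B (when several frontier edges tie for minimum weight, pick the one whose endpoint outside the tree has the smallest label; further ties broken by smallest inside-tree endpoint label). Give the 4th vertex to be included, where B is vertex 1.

Prim, starting at B.
Step 1: cheapest edge leaving the tree is A B (5); add A.
Step 2: cheapest edge leaving the tree is A D (9); add D.
Step 3: cheapest edge leaving the tree is D E (5); add E.
Step 4: cheapest edge leaving the tree is C E (5); add C.
Vertex order: B, A, D, E, C. The 4th vertex is E.

E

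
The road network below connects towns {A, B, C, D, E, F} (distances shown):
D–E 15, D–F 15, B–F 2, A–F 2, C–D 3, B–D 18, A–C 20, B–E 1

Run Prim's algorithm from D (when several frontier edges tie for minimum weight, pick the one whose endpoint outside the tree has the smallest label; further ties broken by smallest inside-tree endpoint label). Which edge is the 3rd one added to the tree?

B-E

Prim, starting at D.
Step 1: cheapest edge leaving the tree is C–D (3); add C.
Step 2: cheapest edge leaving the tree is D–E (15); add E.
Step 3: cheapest edge leaving the tree is B–E (1); add B.
Step 4: cheapest edge leaving the tree is B–F (2); add F.
Step 5: cheapest edge leaving the tree is A–F (2); add A.
The 3rd edge added is B–E.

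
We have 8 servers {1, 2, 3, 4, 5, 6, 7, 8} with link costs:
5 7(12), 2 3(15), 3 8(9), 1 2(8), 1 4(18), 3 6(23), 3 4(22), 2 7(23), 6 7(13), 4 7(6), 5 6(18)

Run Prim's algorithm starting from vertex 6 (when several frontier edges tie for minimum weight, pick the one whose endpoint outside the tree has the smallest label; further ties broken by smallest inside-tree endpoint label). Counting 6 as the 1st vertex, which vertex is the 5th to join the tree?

Prim's algorithm from 6:
Step 1: cheapest edge leaving the tree is 6 7 (13); add 7.
Step 2: cheapest edge leaving the tree is 4 7 (6); add 4.
Step 3: cheapest edge leaving the tree is 5 7 (12); add 5.
Step 4: cheapest edge leaving the tree is 1 4 (18); add 1.
Step 5: cheapest edge leaving the tree is 1 2 (8); add 2.
Step 6: cheapest edge leaving the tree is 2 3 (15); add 3.
Step 7: cheapest edge leaving the tree is 3 8 (9); add 8.
Vertex order: 6, 7, 4, 5, 1, 2, 3, 8. The 5th vertex is 1.

1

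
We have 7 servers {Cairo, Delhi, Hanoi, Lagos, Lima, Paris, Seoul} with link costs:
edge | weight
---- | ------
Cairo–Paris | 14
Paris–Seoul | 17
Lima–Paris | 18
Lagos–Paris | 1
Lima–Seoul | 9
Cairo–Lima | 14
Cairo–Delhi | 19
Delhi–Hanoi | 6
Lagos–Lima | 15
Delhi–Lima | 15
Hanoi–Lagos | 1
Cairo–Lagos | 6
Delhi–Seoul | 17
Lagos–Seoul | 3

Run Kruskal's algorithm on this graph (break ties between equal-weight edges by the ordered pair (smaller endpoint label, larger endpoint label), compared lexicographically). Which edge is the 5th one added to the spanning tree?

Delhi-Hanoi

Sort edges by weight, then run Kruskal:
Hanoi–Lagos (1): add. Components now {Delhi} {Paris} {Cairo} {Hanoi,Lagos} {Lima} {Seoul}
Lagos–Paris (1): add. Components now {Delhi} {Hanoi,Lagos,Paris} {Cairo} {Lima} {Seoul}
Lagos–Seoul (3): add. Components now {Delhi} {Hanoi,Lagos,Paris,Seoul} {Cairo} {Lima}
Cairo–Lagos (6): add. Components now {Delhi} {Cairo,Hanoi,Lagos,Paris,Seoul} {Lima}
Delhi–Hanoi (6): add. Components now {Cairo,Delhi,Hanoi,Lagos,Paris,Seoul} {Lima}
Lima–Seoul (9): add. Components now {Cairo,Delhi,Hanoi,Lagos,Lima,Paris,Seoul}
The 5th edge added is Delhi–Hanoi.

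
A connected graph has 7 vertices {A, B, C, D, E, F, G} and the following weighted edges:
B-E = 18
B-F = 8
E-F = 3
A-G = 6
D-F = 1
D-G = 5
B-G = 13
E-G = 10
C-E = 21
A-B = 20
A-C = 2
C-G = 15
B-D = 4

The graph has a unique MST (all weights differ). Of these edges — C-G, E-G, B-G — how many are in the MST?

Kruskal's algorithm — process edges by increasing weight (ties by edge label):
D-F (1): add. Components now {A} {B} {C} {D,F} {E} {G}
A-C (2): add. Components now {A,C} {B} {D,F} {E} {G}
E-F (3): add. Components now {A,C} {B} {D,E,F} {G}
B-D (4): add. Components now {A,C} {B,D,E,F} {G}
D-G (5): add. Components now {A,C} {B,D,E,F,G}
A-G (6): add. Components now {A,B,C,D,E,F,G}
MST edge set: {D-F, A-C, E-F, B-D, D-G, A-G}.
Of the listed edges, {} are in the MST → 0.

0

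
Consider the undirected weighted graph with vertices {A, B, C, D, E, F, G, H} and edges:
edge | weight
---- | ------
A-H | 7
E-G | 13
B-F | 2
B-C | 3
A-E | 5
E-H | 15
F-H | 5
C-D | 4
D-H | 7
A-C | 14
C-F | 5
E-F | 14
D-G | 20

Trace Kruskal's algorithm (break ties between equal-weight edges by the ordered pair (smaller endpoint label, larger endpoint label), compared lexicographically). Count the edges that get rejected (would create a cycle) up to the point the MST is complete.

2

Kruskal's algorithm — process edges by increasing weight (ties by edge label):
B-F (2): add — endpoints in different components.
B-C (3): add — endpoints in different components.
C-D (4): add — endpoints in different components.
A-E (5): add — endpoints in different components.
C-F (5): skip — C and F already connected.
F-H (5): add — endpoints in different components.
A-H (7): add — endpoints in different components.
D-H (7): skip — D and H already connected.
E-G (13): add — endpoints in different components.
Edges rejected before the tree was complete: 2.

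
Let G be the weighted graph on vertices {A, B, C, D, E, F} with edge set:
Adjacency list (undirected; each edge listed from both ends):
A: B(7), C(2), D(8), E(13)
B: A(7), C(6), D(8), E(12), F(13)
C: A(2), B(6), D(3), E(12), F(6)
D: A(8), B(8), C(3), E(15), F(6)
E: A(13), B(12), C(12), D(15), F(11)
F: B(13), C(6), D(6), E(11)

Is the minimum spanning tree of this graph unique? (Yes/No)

No

Kruskal: consider edges lightest-first.
A–C (2): add — endpoints in different components.
C–D (3): add — endpoints in different components.
B–C (6): add — endpoints in different components.
C–F (6): add — endpoints in different components.
D–F (6): skip — D and F already connected.
A–B (7): skip — A and B already connected.
A–D (8): skip — A and D already connected.
B–D (8): skip — B and D already connected.
E–F (11): add — endpoints in different components.
Non-tree edge D–F has weight 6, equal to the heaviest edge on its tree cycle — swapping gives another MST of the same weight. Not unique.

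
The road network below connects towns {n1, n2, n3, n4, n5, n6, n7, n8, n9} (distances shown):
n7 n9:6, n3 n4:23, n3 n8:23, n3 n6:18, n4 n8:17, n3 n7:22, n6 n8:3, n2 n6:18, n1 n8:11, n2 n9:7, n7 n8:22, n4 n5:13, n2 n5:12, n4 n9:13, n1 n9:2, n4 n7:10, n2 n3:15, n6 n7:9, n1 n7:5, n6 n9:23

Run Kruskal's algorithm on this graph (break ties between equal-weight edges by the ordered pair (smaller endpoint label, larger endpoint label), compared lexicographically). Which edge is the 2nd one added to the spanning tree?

Kruskal's algorithm — process edges by increasing weight (ties by edge label):
n1 n9 (2): add — endpoints in different components.
n6 n8 (3): add — endpoints in different components.
n1 n7 (5): add — endpoints in different components.
n7 n9 (6): skip — n7 and n9 already connected.
n2 n9 (7): add — endpoints in different components.
n6 n7 (9): add — endpoints in different components.
n4 n7 (10): add — endpoints in different components.
n1 n8 (11): skip — n8 and n1 already connected.
n2 n5 (12): add — endpoints in different components.
n4 n5 (13): skip — n5 and n4 already connected.
n4 n9 (13): skip — n4 and n9 already connected.
n2 n3 (15): add — endpoints in different components.
The 2nd edge added is n6 n8.

n6-n8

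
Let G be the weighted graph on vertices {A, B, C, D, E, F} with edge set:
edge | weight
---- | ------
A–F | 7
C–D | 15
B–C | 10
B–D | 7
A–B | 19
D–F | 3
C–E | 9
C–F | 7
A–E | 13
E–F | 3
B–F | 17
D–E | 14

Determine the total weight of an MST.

Prim's algorithm from C:
Step 1: frontier [C–F 7, C–E 9, B–C 10, C–D 15] → take C–F (7); add F.
Step 2: frontier [C–E 9, B–C 10, C–D 15, D–F 3, E–F 3, A–F 7, B–F 17] → take D–F (3); add D.
Step 3: frontier [C–E 9, B–C 10, B–D 7, D–E 14, E–F 3, A–F 7, B–F 17] → take E–F (3); add E.
Step 4: frontier [B–C 10, B–D 7, A–E 13, A–F 7, B–F 17] → take A–F (7); add A.
Step 5: frontier [A–B 19, B–C 10, B–D 7, B–F 17] → take B–D (7); add B.
MST edges: C–F, D–F, E–F, A–F, B–D; total weight 7+3+3+7+7 = 27.

27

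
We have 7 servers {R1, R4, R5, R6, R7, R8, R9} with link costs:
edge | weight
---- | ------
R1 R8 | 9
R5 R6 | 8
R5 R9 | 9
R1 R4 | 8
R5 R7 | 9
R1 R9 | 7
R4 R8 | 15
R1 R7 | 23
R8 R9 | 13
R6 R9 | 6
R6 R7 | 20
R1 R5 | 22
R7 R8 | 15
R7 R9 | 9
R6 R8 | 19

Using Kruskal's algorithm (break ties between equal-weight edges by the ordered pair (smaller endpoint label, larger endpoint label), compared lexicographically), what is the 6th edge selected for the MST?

Kruskal: consider edges lightest-first.
R6 R9 (6): add — endpoints in different components.
R1 R9 (7): add — endpoints in different components.
R1 R4 (8): add — endpoints in different components.
R5 R6 (8): add — endpoints in different components.
R1 R8 (9): add — endpoints in different components.
R5 R7 (9): add — endpoints in different components.
The 6th edge added is R5 R7.

R5-R7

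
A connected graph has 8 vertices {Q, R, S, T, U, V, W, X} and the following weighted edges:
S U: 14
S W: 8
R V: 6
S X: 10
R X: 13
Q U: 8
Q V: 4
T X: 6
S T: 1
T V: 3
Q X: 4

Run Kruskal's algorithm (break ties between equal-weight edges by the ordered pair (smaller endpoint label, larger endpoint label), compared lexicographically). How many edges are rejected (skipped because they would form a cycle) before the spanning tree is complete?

Kruskal's algorithm — process edges by increasing weight (ties by edge label):
S T (1): add — endpoints in different components.
T V (3): add — endpoints in different components.
Q V (4): add — endpoints in different components.
Q X (4): add — endpoints in different components.
R V (6): add — endpoints in different components.
T X (6): skip — T and X already connected.
Q U (8): add — endpoints in different components.
S W (8): add — endpoints in different components.
Edges rejected before the tree was complete: 1.

1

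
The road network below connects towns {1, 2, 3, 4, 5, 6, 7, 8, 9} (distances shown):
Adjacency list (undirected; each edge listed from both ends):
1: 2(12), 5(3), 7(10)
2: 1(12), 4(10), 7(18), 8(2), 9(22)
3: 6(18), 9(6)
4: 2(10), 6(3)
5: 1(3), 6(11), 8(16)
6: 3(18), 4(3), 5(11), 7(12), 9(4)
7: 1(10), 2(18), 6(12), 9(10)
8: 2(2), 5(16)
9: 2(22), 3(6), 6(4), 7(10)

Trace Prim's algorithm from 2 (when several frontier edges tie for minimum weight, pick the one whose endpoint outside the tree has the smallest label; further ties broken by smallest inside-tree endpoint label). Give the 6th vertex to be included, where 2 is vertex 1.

Prim, starting at 2.
Step 1: cheapest edge leaving the tree is 2 8 (2); add 8.
Step 2: cheapest edge leaving the tree is 2 4 (10); add 4.
Step 3: cheapest edge leaving the tree is 4 6 (3); add 6.
Step 4: cheapest edge leaving the tree is 6 9 (4); add 9.
Step 5: cheapest edge leaving the tree is 3 9 (6); add 3.
Step 6: cheapest edge leaving the tree is 7 9 (10); add 7.
Step 7: cheapest edge leaving the tree is 1 7 (10); add 1.
Step 8: cheapest edge leaving the tree is 1 5 (3); add 5.
Vertex order: 2, 8, 4, 6, 9, 3, 7, 1, 5. The 6th vertex is 3.

3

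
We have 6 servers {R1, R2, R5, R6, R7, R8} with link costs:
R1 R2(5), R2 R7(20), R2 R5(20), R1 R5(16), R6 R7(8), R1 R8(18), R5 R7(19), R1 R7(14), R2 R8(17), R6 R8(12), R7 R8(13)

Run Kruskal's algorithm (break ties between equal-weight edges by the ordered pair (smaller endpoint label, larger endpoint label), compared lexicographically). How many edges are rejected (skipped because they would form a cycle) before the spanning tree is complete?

1

Kruskal: consider edges lightest-first.
R1 R2 (5): add — endpoints in different components.
R6 R7 (8): add — endpoints in different components.
R6 R8 (12): add — endpoints in different components.
R7 R8 (13): skip — R7 and R8 already connected.
R1 R7 (14): add — endpoints in different components.
R1 R5 (16): add — endpoints in different components.
Edges rejected before the tree was complete: 1.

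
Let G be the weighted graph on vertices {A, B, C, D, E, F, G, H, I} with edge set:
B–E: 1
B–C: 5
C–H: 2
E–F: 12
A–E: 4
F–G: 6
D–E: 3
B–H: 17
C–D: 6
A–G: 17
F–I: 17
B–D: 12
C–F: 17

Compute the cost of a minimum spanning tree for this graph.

Kruskal's algorithm — process edges by increasing weight (ties by edge label):
B–E (1): add — endpoints in different components.
C–H (2): add — endpoints in different components.
D–E (3): add — endpoints in different components.
A–E (4): add — endpoints in different components.
B–C (5): add — endpoints in different components.
C–D (6): skip — C and D already connected.
F–G (6): add — endpoints in different components.
B–D (12): skip — B and D already connected.
E–F (12): add — endpoints in different components.
A–G (17): skip — A and G already connected.
B–H (17): skip — B and H already connected.
C–F (17): skip — C and F already connected.
F–I (17): add — endpoints in different components.
MST edges: B–E, C–H, D–E, A–E, B–C, F–G, E–F, F–I; total weight 1+2+3+4+5+6+12+17 = 50.

50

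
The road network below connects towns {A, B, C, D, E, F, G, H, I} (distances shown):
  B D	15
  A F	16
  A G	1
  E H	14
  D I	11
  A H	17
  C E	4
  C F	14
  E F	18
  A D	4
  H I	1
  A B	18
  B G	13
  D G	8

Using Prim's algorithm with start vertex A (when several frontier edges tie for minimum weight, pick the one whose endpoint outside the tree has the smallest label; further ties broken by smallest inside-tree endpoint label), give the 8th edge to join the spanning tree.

C-F

Prim, starting at A.
Step 1: frontier [A G 1, A D 4, A F 16, A H 17, A B 18] → take A G (1); add G.
Step 2: frontier [A D 4, A F 16, A H 17, A B 18, D G 8, B G 13] → take A D (4); add D.
Step 3: frontier [A F 16, A H 17, A B 18, D I 11, B D 15, B G 13] → take D I (11); add I.
Step 4: frontier [A F 16, A H 17, A B 18, B D 15, B G 13, H I 1] → take H I (1); add H.
Step 5: frontier [A F 16, A B 18, B D 15, B G 13, E H 14] → take B G (13); add B.
Step 6: frontier [A F 16, E H 14] → take E H (14); add E.
Step 7: frontier [A F 16, C E 4, E F 18] → take C E (4); add C.
Step 8: frontier [A F 16, C F 14, E F 18] → take C F (14); add F.
The 8th edge added is C F.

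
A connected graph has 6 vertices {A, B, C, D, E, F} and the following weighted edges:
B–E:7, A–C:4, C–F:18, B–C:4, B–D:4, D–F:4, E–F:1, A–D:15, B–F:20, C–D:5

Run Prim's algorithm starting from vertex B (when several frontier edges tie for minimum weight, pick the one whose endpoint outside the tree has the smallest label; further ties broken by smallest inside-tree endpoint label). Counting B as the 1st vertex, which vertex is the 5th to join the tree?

Prim's algorithm from B:
Step 1: frontier [B–C 4, B–D 4, B–E 7, B–F 20] → take B–C (4); add C.
Step 2: frontier [B–D 4, B–E 7, B–F 20, A–C 4, C–D 5, C–F 18] → take A–C (4); add A.
Step 3: frontier [A–D 15, B–D 4, B–E 7, B–F 20, C–D 5, C–F 18] → take B–D (4); add D.
Step 4: frontier [B–E 7, B–F 20, C–F 18, D–F 4] → take D–F (4); add F.
Step 5: frontier [B–E 7, E–F 1] → take E–F (1); add E.
Vertex order: B, C, A, D, F, E. The 5th vertex is F.

F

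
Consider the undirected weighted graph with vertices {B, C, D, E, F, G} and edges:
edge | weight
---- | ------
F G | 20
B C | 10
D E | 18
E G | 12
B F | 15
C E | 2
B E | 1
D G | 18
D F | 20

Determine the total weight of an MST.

Prim, starting at B.
Step 1: frontier [B E 1, B C 10, B F 15] → take B E (1); add E.
Step 2: frontier [B C 10, B F 15, C E 2, E G 12, D E 18] → take C E (2); add C.
Step 3: frontier [B F 15, E G 12, D E 18] → take E G (12); add G.
Step 4: frontier [B F 15, D E 18, D G 18, F G 20] → take B F (15); add F.
Step 5: frontier [D E 18, D F 20, D G 18] → take D E (18); add D.
MST edges: B E, C E, E G, B F, D E; total weight 1+2+12+15+18 = 48.

48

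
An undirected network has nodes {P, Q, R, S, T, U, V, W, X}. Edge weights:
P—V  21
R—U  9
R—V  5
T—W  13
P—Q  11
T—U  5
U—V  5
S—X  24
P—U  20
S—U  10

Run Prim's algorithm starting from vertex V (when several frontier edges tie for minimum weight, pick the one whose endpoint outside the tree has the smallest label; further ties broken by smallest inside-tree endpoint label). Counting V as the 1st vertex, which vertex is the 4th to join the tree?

T

Prim's algorithm from V:
Step 1: frontier [R—V 5, U—V 5, P—V 21] → take R—V (5); add R.
Step 2: frontier [R—U 9, U—V 5, P—V 21] → take U—V (5); add U.
Step 3: frontier [T—U 5, S—U 10, P—U 20, P—V 21] → take T—U (5); add T.
Step 4: frontier [T—W 13, S—U 10, P—U 20, P—V 21] → take S—U (10); add S.
Step 5: frontier [S—X 24, T—W 13, P—U 20, P—V 21] → take T—W (13); add W.
Step 6: frontier [S—X 24, P—U 20, P—V 21] → take P—U (20); add P.
Step 7: frontier [P—Q 11, S—X 24] → take P—Q (11); add Q.
Step 8: frontier [S—X 24] → take S—X (24); add X.
Vertex order: V, R, U, T, S, W, P, Q, X. The 4th vertex is T.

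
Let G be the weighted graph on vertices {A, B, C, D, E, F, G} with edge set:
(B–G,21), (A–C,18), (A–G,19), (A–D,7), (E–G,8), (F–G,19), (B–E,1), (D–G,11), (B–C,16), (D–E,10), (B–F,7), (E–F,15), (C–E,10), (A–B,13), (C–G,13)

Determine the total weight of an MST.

Grow the tree from A using Prim:
Step 1: cheapest edge leaving the tree is A–D (7); add D.
Step 2: cheapest edge leaving the tree is D–E (10); add E.
Step 3: cheapest edge leaving the tree is B–E (1); add B.
Step 4: cheapest edge leaving the tree is B–F (7); add F.
Step 5: cheapest edge leaving the tree is E–G (8); add G.
Step 6: cheapest edge leaving the tree is C–E (10); add C.
MST edges: A–D, D–E, B–E, B–F, E–G, C–E; total weight 7+10+1+7+8+10 = 43.

43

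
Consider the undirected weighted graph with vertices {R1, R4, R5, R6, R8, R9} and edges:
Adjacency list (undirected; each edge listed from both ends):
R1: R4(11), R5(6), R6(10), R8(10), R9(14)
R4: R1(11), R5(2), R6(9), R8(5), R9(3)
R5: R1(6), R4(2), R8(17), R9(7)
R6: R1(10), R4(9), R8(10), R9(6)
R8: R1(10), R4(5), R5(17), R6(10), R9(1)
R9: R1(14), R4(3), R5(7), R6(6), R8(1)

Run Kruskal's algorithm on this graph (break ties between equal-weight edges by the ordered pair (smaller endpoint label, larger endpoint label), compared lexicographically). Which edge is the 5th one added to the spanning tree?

Kruskal's algorithm — process edges by increasing weight (ties by edge label):
R8 R9 (1): add — endpoints in different components.
R4 R5 (2): add — endpoints in different components.
R4 R9 (3): add — endpoints in different components.
R4 R8 (5): skip — R4 and R8 already connected.
R1 R5 (6): add — endpoints in different components.
R6 R9 (6): add — endpoints in different components.
The 5th edge added is R6 R9.

R6-R9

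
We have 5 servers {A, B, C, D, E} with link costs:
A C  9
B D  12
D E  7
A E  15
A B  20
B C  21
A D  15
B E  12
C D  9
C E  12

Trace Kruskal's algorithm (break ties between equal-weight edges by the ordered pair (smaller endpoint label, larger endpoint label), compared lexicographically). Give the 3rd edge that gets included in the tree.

Kruskal: consider edges lightest-first.
D E (7): add. Components now {A} {B} {C} {D,E}
A C (9): add. Components now {A,C} {B} {D,E}
C D (9): add. Components now {A,C,D,E} {B}
B D (12): add. Components now {A,B,C,D,E}
The 3rd edge added is C D.

C-D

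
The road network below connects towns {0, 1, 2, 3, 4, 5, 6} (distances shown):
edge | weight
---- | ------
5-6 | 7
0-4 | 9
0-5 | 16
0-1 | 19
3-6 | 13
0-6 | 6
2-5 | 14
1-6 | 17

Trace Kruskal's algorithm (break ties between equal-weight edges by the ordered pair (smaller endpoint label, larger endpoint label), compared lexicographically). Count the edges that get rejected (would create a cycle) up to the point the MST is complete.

Kruskal's algorithm — process edges by increasing weight (ties by edge label):
0-6 (6): add — endpoints in different components.
5-6 (7): add — endpoints in different components.
0-4 (9): add — endpoints in different components.
3-6 (13): add — endpoints in different components.
2-5 (14): add — endpoints in different components.
0-5 (16): skip — 0 and 5 already connected.
1-6 (17): add — endpoints in different components.
Edges rejected before the tree was complete: 1.

1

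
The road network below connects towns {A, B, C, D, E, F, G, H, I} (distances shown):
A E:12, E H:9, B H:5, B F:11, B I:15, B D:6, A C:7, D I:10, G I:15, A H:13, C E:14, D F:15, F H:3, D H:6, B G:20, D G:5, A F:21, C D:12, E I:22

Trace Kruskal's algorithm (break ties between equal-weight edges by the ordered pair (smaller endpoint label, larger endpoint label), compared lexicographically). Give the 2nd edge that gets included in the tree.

Sort edges by weight, then run Kruskal:
F H (3): add — endpoints in different components.
B H (5): add — endpoints in different components.
D G (5): add — endpoints in different components.
B D (6): add — endpoints in different components.
D H (6): skip — D and H already connected.
A C (7): add — endpoints in different components.
E H (9): add — endpoints in different components.
D I (10): add — endpoints in different components.
B F (11): skip — B and F already connected.
A E (12): add — endpoints in different components.
The 2nd edge added is B H.

B-H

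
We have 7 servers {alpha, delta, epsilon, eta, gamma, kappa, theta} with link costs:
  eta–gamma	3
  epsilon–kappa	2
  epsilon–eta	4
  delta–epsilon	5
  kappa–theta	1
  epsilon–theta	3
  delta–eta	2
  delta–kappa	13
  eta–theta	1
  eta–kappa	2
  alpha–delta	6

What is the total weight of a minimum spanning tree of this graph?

15

Kruskal: consider edges lightest-first.
eta–theta (1): add. Components now {alpha} {kappa} {eta,theta} {epsilon} {gamma} {delta}
kappa–theta (1): add. Components now {alpha} {eta,kappa,theta} {epsilon} {gamma} {delta}
delta–eta (2): add. Components now {alpha} {delta,eta,kappa,theta} {epsilon} {gamma}
epsilon–kappa (2): add. Components now {alpha} {delta,epsilon,eta,kappa,theta} {gamma}
eta–kappa (2): skip — kappa and eta already connected.
epsilon–theta (3): skip — epsilon and theta already connected.
eta–gamma (3): add. Components now {alpha} {delta,epsilon,eta,gamma,kappa,theta}
epsilon–eta (4): skip — eta and epsilon already connected.
delta–epsilon (5): skip — epsilon and delta already connected.
alpha–delta (6): add. Components now {alpha,delta,epsilon,eta,gamma,kappa,theta}
MST edges: eta–theta, kappa–theta, delta–eta, epsilon–kappa, eta–gamma, alpha–delta; total weight 1+1+2+2+3+6 = 15.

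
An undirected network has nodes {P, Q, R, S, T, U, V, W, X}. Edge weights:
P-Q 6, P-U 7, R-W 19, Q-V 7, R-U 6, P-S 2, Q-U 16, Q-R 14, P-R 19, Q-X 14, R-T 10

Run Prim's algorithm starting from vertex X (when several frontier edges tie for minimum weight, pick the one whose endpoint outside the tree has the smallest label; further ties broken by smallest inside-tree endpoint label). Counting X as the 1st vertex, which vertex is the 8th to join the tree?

Grow the tree from X using Prim:
Step 1: cheapest edge leaving the tree is Q-X (14); add Q.
Step 2: cheapest edge leaving the tree is P-Q (6); add P.
Step 3: cheapest edge leaving the tree is P-S (2); add S.
Step 4: cheapest edge leaving the tree is P-U (7); add U.
Step 5: cheapest edge leaving the tree is R-U (6); add R.
Step 6: cheapest edge leaving the tree is Q-V (7); add V.
Step 7: cheapest edge leaving the tree is R-T (10); add T.
Step 8: cheapest edge leaving the tree is R-W (19); add W.
Vertex order: X, Q, P, S, U, R, V, T, W. The 8th vertex is T.

T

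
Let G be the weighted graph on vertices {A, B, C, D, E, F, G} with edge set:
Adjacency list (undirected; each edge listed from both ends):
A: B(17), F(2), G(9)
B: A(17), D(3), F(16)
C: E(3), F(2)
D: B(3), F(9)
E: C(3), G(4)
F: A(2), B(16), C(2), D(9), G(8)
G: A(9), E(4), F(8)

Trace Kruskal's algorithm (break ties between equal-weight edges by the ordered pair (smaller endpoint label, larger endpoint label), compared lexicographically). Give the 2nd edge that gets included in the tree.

C-F

Sort edges by weight, then run Kruskal:
A-F (2): add — endpoints in different components.
C-F (2): add — endpoints in different components.
B-D (3): add — endpoints in different components.
C-E (3): add — endpoints in different components.
E-G (4): add — endpoints in different components.
F-G (8): skip — F and G already connected.
A-G (9): skip — A and G already connected.
D-F (9): add — endpoints in different components.
The 2nd edge added is C-F.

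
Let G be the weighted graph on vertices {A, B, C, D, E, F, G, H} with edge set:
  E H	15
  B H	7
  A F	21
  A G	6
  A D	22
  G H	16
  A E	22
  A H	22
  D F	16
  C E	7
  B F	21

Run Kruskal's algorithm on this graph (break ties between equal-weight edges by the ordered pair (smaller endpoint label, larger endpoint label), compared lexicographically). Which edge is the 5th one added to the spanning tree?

Kruskal: consider edges lightest-first.
A G (6): add — endpoints in different components.
B H (7): add — endpoints in different components.
C E (7): add — endpoints in different components.
E H (15): add — endpoints in different components.
D F (16): add — endpoints in different components.
G H (16): add — endpoints in different components.
A F (21): add — endpoints in different components.
The 5th edge added is D F.

D-F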